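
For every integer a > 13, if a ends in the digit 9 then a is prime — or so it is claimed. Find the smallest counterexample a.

a = 39

We need the least integer a > 13 for which a ends in the digit 9 but a is not prime.
a = 19: 19 ends in 9 and is prime.
a = 29: 29 ends in 9 and is prime.
a = 39: 39 ends in 9; 39 = 3 × 13, composite.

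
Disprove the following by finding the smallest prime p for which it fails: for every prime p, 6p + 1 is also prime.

p = 19

We need the least prime p for which 6p + 1 is not prime.
The first 7 eligible values, up to p = 17, all satisfy the conclusion.
p = 19: 6p + 1 = 115 = 5 × 23, not prime.
Thus p = 19 disproves the claim, and no smaller p works.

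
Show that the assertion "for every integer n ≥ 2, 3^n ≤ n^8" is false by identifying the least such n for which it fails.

For n = 2, 3, 4, 5, …, 20, 21, 22 the conclusion holds.
n = 23: 3^n = 94143178827 and n^8 = 78310985281, so 94143178827 > 78310985281.

n = 23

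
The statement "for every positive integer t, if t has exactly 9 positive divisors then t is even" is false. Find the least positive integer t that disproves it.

t = 225

We need the least positive integer t for which t has exactly 9 positive divisors but t is odd.
t = 36: divisors of 36: 9 divisors; 36 is even.
t = 100: divisors of 100: 9 divisors; 100 is even.
t = 196: divisors of 196: 9 divisors; 196 is even.
t = 225: divisors of 225: 9 divisors; 225 is odd.
So t = 225 is the smallest counterexample.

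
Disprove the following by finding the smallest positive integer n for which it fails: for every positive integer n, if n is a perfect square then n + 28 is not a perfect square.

n = 36

Check each positive integer n in order until n is a perfect square but n + 28 is a perfect square.
For n = 1, 4, 9, 16, 25 the conclusion holds.
n = 36: 36 = 6² and 36 + 28 = 64 = 8².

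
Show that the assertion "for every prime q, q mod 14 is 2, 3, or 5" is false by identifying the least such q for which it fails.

q = 2: 2 mod 14 = 2.
q = 3: 3 mod 14 = 3.
q = 5: 5 mod 14 = 5.
q = 7: 7 mod 14 = 7 — not in {2, 3, 5}.
So q = 7 is the smallest counterexample.

q = 7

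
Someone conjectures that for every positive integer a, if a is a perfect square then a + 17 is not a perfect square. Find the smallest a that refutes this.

Check each positive integer a in order until a is a perfect square but a + 17 is a perfect square.
For a = 1, 4, 9, 16, 25, 36, 49 the conclusion holds.
a = 64: 64 = 8² and 64 + 17 = 81 = 9².
Thus a = 64 disproves the claim, and no smaller a works.

a = 64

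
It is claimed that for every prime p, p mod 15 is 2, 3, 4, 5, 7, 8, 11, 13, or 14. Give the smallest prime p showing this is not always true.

Check each prime p in order until the claim fails.
The first 10 eligible values, up to p = 29, all satisfy the conclusion.
p = 31: 31 mod 15 = 1 — not in {2, 3, 4, 5, 7, 8, 11, 13, 14}.
Hence p = 31 is a counterexample.

p = 31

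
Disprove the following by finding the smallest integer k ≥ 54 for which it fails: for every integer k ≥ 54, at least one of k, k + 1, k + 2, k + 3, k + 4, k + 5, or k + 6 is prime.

k = 90

For k = 54, 55, 56, 57, …, 87, 88, 89 the conclusion holds.
k = 90: 90 = 2 × 45; 91 = 7 × 13; 92 = 2 × 46; 93 = 3 × 31; 94 = 2 × 47; 95 = 5 × 19; 96 = 2 × 48 — all composite.
So k = 90 is the smallest counterexample.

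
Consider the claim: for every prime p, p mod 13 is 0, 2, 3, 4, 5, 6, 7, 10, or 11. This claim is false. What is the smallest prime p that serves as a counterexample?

p = 47

The first 14 eligible values, up to p = 43, all satisfy the conclusion.
p = 47: 47 mod 13 = 8 — not in {0, 2, 3, 4, 5, 6, 7, 10, 11}.
So p = 47 is the smallest counterexample.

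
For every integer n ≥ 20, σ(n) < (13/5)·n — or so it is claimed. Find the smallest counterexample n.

n = 60

The first 40 eligible values, up to n = 59, all satisfy the conclusion.
n = 60: σ(60) = 168; 168 ≥ 156.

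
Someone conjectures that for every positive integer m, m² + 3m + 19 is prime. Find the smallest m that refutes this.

m = 15

For m = 1, 2, 3, 4, …, 12, 13, 14 the conclusion holds.
m = 15: m² + 3m + 19 = 289 = 17 × 17, composite.
Thus m = 15 disproves the claim, and no smaller m works.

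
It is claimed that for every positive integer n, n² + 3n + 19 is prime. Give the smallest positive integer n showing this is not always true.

We need the least positive integer n for which n² + 3n + 19 is not prime.
For n = 1, 2, 3, 4, …, 12, 13, 14 the conclusion holds.
n = 15: n² + 3n + 19 = 289 = 17 × 17, composite.
Thus n = 15 disproves the claim, and no smaller n works.

n = 15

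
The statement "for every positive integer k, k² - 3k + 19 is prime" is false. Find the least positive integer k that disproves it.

The first 17 eligible values, up to k = 17, all satisfy the conclusion.
k = 18: k² - 3k + 19 = 289 = 17 × 17, composite.

k = 18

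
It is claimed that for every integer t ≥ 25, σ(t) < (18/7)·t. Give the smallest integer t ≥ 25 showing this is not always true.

A counterexample is any integer t ≥ 25 such that the claim fails; we check each in order.
For t = 25, 26, 27, 28, …, 45, 46, 47 the conclusion holds.
t = 48: σ(48) = 124; 124 ≥ 864/7.

t = 48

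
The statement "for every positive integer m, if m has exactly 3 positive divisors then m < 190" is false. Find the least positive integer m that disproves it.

The first 6 eligible values, up to m = 169, all satisfy the conclusion.
m = 289: τ(289) = 3; 289 ≥ 190.
Hence m = 289 is a counterexample.

m = 289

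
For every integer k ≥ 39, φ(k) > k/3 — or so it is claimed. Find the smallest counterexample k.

A counterexample is any integer k ≥ 39 such that the claim fails; we check each in order.
For k = 39, 40, 41 the conclusion holds.
k = 42: φ(42) = 12 and 42/3 = 14, so φ(42) ≤ 42/3.

k = 42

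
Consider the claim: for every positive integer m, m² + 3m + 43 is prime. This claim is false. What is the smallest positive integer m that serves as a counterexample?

m = 39

We need the least positive integer m for which m² + 3m + 43 is not prime.
The first 38 eligible values, up to m = 38, all satisfy the conclusion.
m = 39: m² + 3m + 43 = 1681 = 41 × 41, composite.
Thus m = 39 disproves the claim, and no smaller m works.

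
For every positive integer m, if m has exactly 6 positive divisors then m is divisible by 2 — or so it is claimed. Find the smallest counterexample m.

A counterexample is any positive integer m such that m has exactly 6 positive divisors but m is not divisible by 2; we check each in order.
For m = 12, 18, 20, 28, 32, 44 the conclusion holds.
m = 45: τ(45) = 6; 45 mod 2 = 1.
Hence m = 45 is a counterexample.

m = 45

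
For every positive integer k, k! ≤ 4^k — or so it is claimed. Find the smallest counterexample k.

For k = 1, 2, 3, 4, 5, 6, 7, 8 the conclusion holds.
k = 9: k! = 362880 and 4^k = 262144, so 362880 > 262144.

k = 9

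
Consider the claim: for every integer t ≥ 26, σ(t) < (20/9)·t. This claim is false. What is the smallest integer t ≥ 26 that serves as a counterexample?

t = 30

We need the least integer t ≥ 26 for which the claim fails.
For t = 26, 27, 28, 29 the conclusion holds.
t = 30: σ(30) = 72; 72 ≥ 200/3.
Thus t = 30 disproves the claim, and no smaller t works.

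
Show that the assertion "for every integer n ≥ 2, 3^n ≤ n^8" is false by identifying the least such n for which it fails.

n = 23

The first 21 eligible values, up to n = 22, all satisfy the conclusion.
n = 23: 3^n = 94143178827 and n^8 = 78310985281, so 94143178827 > 78310985281.
Hence n = 23 is a counterexample.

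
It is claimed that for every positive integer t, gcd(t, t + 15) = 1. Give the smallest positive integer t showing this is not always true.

t = 3

A counterexample is any positive integer t such that gcd(t, t + 15) > 1; we check each in order.
t = 1: gcd(1, 16) = 1.
t = 2: gcd(2, 17) = 1.
t = 3: gcd(3, 18) = 3.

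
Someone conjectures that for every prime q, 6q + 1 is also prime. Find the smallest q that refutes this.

q = 2: 6q + 1 = 13, prime.
q = 3: 6q + 1 = 19, prime.
q = 5: 6q + 1 = 31, prime.
q = 7: 6q + 1 = 43, prime.
q = 11: 6q + 1 = 67, prime.
q = 13: 6q + 1 = 79, prime.
q = 17: 6q + 1 = 103, prime.
q = 19: 6q + 1 = 115 = 5 × 23, not prime.

q = 19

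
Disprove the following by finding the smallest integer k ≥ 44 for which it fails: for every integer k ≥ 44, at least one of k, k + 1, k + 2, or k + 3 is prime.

The first 4 eligible values, up to k = 47, all satisfy the conclusion.
k = 48: 48 = 2 × 24; 49 = 7 × 7; 50 = 2 × 25; 51 = 3 × 17 — all composite.

k = 48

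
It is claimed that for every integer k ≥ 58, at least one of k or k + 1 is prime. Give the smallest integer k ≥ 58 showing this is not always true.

We need the least integer k ≥ 58 for which k, k + 1 are both composite.
The first 4 eligible values, up to k = 61, all satisfy the conclusion.
k = 62: 62 = 2 × 31; 63 = 3 × 21 — both composite.
Hence k = 62 is a counterexample.

k = 62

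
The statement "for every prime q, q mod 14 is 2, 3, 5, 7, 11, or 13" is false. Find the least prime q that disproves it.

We need the least prime q for which the claim fails.
The first 8 eligible values, up to q = 19, all satisfy the conclusion.
q = 23: 23 mod 14 = 9 — not in {2, 3, 5, 7, 11, 13}.

q = 23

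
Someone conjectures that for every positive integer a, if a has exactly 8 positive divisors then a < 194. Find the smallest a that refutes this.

a = 195

For a = 24, 30, 40, 42, …, 186, 189, 190 the conclusion holds.
a = 195: τ(195) = 8; 195 ≥ 194.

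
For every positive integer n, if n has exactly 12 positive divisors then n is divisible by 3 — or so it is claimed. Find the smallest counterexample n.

n = 140

n = 60: τ(60) = 12; 60 mod 3 = 0.
n = 72: τ(72) = 12; 72 mod 3 = 0.
n = 84: τ(84) = 12; 84 mod 3 = 0.
n = 90: τ(90) = 12; 90 mod 3 = 0.
n = 96: τ(96) = 12; 96 mod 3 = 0.
n = 108: τ(108) = 12; 108 mod 3 = 0.
n = 126: τ(126) = 12; 126 mod 3 = 0.
n = 132: τ(132) = 12; 132 mod 3 = 0.
n = 140: τ(140) = 12; 140 mod 3 = 2.
Thus n = 140 disproves the claim, and no smaller n works.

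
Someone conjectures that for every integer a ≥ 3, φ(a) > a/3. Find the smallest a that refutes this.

Check each integer a ≥ 3 in order until the claim fails.
For a = 3, 4, 5 the conclusion holds.
a = 6: φ(6) = 2 and 6/3 = 2, so φ(6) ≤ 6/3.

a = 6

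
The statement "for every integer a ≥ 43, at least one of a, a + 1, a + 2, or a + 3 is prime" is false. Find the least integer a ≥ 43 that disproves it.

Check each integer a ≥ 43 in order until a, a + 1, a + 2, a + 3 are all composite.
a = 43: 43 is prime.
a = 44: 47 is prime.
a = 45: 47 is prime.
a = 46: 47 is prime.
a = 47: 47 is prime.
a = 48: 48 = 2 × 24; 49 = 7 × 7; 50 = 2 × 25; 51 = 3 × 17 — all composite.
Hence a = 48 is a counterexample.

a = 48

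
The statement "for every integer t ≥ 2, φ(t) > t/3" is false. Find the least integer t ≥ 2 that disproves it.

A counterexample is any integer t ≥ 2 such that the claim fails; we check each in order.
The first 4 eligible values, up to t = 5, all satisfy the conclusion.
t = 6: φ(6) = 2 and 6/3 = 2, so φ(6) ≤ 6/3.

t = 6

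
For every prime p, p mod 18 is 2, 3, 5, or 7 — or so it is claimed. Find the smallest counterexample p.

p = 11

Check each prime p in order until the claim fails.
For p = 2, 3, 5, 7 the conclusion holds.
p = 11: 11 mod 18 = 11 — not in {2, 3, 5, 7}.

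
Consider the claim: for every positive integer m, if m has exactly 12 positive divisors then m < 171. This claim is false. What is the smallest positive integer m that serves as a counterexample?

We need the least positive integer m for which m has exactly 12 positive divisors but the claim fails.
The first 12 eligible values, up to m = 160, all satisfy the conclusion.
m = 198: τ(198) = 12; 198 ≥ 171.

m = 198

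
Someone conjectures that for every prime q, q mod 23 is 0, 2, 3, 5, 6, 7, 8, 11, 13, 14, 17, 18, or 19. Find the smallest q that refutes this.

q = 43

We need the least prime q for which the claim fails.
The first 13 eligible values, up to q = 41, all satisfy the conclusion.
q = 43: 43 mod 23 = 20 — not in {0, 2, 3, 5, 6, 7, 8, 11, 13, 14, 17, 18, 19}.
Hence q = 43 is a counterexample.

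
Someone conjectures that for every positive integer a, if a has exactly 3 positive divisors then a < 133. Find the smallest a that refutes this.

A counterexample is any positive integer a such that a has exactly 3 positive divisors but the claim fails; we check each in order.
For a = 4, 9, 25, 49, 121 the conclusion holds.
a = 169: τ(169) = 3; 169 ≥ 133.
Thus a = 169 disproves the claim, and no smaller a works.

a = 169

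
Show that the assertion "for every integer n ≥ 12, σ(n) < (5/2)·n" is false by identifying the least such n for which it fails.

A counterexample is any integer n ≥ 12 such that the claim fails; we check each in order.
For n = 12, 13, 14, 15, …, 21, 22, 23 the conclusion holds.
n = 24: σ(24) = 60; 60 ≥ 60.

n = 24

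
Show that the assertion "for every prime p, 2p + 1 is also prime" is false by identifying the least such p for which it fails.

p = 7

We need the least prime p for which 2p + 1 is not prime.
For p = 2, 3, 5 the conclusion holds.
p = 7: 2p + 1 = 15 = 3 × 5, not prime.
Thus p = 7 disproves the claim, and no smaller p works.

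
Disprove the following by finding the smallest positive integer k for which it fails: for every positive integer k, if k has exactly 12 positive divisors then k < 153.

k = 156

We need the least positive integer k for which k has exactly 12 positive divisors but the claim fails.
For k = 60, 72, 84, 90, 96, 108, 126, 132, 140, 150 the conclusion holds.
k = 156: τ(156) = 12; 156 ≥ 153.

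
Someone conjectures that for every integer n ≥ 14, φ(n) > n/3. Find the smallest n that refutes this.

n = 18

A counterexample is any integer n ≥ 14 such that the claim fails; we check each in order.
The first 4 eligible values, up to n = 17, all satisfy the conclusion.
n = 18: φ(18) = 6 and 18/3 = 6, so φ(18) ≤ 18/3.
Thus n = 18 disproves the claim, and no smaller n works.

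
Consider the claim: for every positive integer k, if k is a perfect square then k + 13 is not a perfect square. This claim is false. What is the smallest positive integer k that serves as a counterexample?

k = 36

Check each positive integer k in order until k is a perfect square but k + 13 is a perfect square.
The first 5 eligible values, up to k = 25, all satisfy the conclusion.
k = 36: 36 = 6² and 36 + 13 = 49 = 7².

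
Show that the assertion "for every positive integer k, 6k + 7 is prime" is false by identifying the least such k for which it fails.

Check each positive integer k in order until 6k + 7 is not prime.
For k = 1, 2 the conclusion holds.
k = 3: 6k + 7 = 25 = 5 × 5, composite.
Hence k = 3 is a counterexample.

k = 3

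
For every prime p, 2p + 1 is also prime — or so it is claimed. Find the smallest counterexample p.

We need the least prime p for which 2p + 1 is not prime.
p = 2: 2p + 1 = 5, prime.
p = 3: 2p + 1 = 7, prime.
p = 5: 2p + 1 = 11, prime.
p = 7: 2p + 1 = 15 = 3 × 5, not prime.
Thus p = 7 disproves the claim, and no smaller p works.

p = 7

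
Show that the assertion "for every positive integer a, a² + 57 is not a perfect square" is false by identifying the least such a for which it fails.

a = 8

A counterexample is any positive integer a such that a² + 57 is a perfect square; we check each in order.
a = 1: 1² + 57 = 58, not a perfect square.
a = 2: 2² + 57 = 61, not a perfect square.
a = 3: 3² + 57 = 66, not a perfect square.
a = 4: 4² + 57 = 73, not a perfect square.
a = 5: 5² + 57 = 82, not a perfect square.
a = 6: 6² + 57 = 93, not a perfect square.
a = 7: 7² + 57 = 106, not a perfect square.
a = 8: 8² + 57 = 121 = 11², a perfect square.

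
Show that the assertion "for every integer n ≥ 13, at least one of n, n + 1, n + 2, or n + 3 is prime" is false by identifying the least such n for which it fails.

n = 24

We need the least integer n ≥ 13 for which n, n + 1, n + 2, n + 3 are all composite.
The first 11 eligible values, up to n = 23, all satisfy the conclusion.
n = 24: 24 = 2 × 12; 25 = 5 × 5; 26 = 2 × 13; 27 = 3 × 9 — all composite.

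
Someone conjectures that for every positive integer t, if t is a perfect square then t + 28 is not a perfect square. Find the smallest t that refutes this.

t = 36

t = 1: 1 + 28 = 29, not a perfect square.
t = 4: 4 + 28 = 32, not a perfect square.
t = 9: 9 + 28 = 37, not a perfect square.
t = 16: 16 + 28 = 44, not a perfect square.
t = 25: 25 + 28 = 53, not a perfect square.
t = 36: 36 = 6² and 36 + 28 = 64 = 8².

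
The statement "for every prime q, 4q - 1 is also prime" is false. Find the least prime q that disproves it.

q = 7

Check each prime q in order until 4q - 1 is not prime.
For q = 2, 3, 5 the conclusion holds.
q = 7: 4q - 1 = 27 = 3 × 9, not prime.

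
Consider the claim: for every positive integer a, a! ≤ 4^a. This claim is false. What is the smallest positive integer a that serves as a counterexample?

Check each positive integer a in order until a! > 4^a.
a = 1: a! = 1 and 4^a = 4, so 1 ≤ 4.
a = 2: a! = 2 and 4^a = 16, so 2 ≤ 16.
a = 3: a! = 6 and 4^a = 64, so 6 ≤ 64.
a = 4: a! = 24 and 4^a = 256, so 24 ≤ 256.
a = 5: a! = 120 and 4^a = 1024, so 120 ≤ 1024.
a = 6: a! = 720 and 4^a = 4096, so 720 ≤ 4096.
a = 7: a! = 5040 and 4^a = 16384, so 5040 ≤ 16384.
a = 8: a! = 40320 and 4^a = 65536, so 40320 ≤ 65536.
a = 9: a! = 362880 and 4^a = 262144, so 362880 > 262144.
Thus a = 9 disproves the claim, and no smaller a works.

a = 9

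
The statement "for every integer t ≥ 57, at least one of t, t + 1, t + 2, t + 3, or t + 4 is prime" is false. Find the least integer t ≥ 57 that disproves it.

t = 62

A counterexample is any integer t ≥ 57 such that t, t + 1, t + 2, t + 3, t + 4 are all composite; we check each in order.
For t = 57, 58, 59, 60, 61 the conclusion holds.
t = 62: 62 = 2 × 31; 63 = 3 × 21; 64 = 2 × 32; 65 = 5 × 13; 66 = 2 × 33 — all composite.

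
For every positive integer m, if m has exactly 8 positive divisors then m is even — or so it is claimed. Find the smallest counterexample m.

m = 105

The first 12 eligible values, up to m = 104, all satisfy the conclusion.
m = 105: divisors of 105: 1, 3, 5, 7, 15, 21, 35, 105; 105 is odd.
Thus m = 105 disproves the claim, and no smaller m works.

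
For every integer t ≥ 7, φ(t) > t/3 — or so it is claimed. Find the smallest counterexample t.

Check each integer t ≥ 7 in order until the claim fails.
The first 5 eligible values, up to t = 11, all satisfy the conclusion.
t = 12: φ(12) = 4 and 12/3 = 4, so φ(12) ≤ 12/3.
Thus t = 12 disproves the claim, and no smaller t works.

t = 12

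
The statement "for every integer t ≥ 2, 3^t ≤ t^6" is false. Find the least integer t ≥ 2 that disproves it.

We need the least integer t ≥ 2 for which 3^t > t^6.
For t = 2, 3, 4, 5, …, 12, 13, 14 the conclusion holds.
t = 15: 3^t = 14348907 and t^6 = 11390625, so 14348907 > 11390625.

t = 15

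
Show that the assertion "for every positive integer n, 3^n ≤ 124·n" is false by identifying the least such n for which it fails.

A counterexample is any positive integer n such that 3^n > 124·n; we check each in order.
n = 1: 3^n = 3 and 124·n = 124, so 3 ≤ 124.
n = 2: 3^n = 9 and 124·n = 248, so 9 ≤ 248.
n = 3: 3^n = 27 and 124·n = 372, so 27 ≤ 372.
n = 4: 3^n = 81 and 124·n = 496, so 81 ≤ 496.
n = 5: 3^n = 243 and 124·n = 620, so 243 ≤ 620.
n = 6: 3^n = 729 and 124·n = 744, so 729 ≤ 744.
n = 7: 3^n = 2187 and 124·n = 868, so 2187 > 868.

n = 7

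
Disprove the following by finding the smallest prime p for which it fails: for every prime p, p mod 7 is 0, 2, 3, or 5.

A counterexample is any prime p such that the claim fails; we check each in order.
p = 2: 2 mod 7 = 2.
p = 3: 3 mod 7 = 3.
p = 5: 5 mod 7 = 5.
p = 7: 7 mod 7 = 0.
p = 11: 11 mod 7 = 4 — not in {0, 2, 3, 5}.

p = 11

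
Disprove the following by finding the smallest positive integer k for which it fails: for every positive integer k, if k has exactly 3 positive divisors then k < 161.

k = 169

Check each positive integer k in order until k has exactly 3 positive divisors but the claim fails.
The first 5 eligible values, up to k = 121, all satisfy the conclusion.
k = 169: τ(169) = 3; 169 ≥ 161.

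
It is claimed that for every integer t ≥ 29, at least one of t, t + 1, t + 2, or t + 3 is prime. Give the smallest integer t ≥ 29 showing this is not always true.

Check each integer t ≥ 29 in order until t, t + 1, t + 2, t + 3 are all composite.
t = 29: 29 is prime.
t = 30: 31 is prime.
t = 31: 31 is prime.
t = 32: 32 = 2 × 16; 33 = 3 × 11; 34 = 2 × 17; 35 = 5 × 7 — all composite.
So t = 32 is the smallest counterexample.

t = 32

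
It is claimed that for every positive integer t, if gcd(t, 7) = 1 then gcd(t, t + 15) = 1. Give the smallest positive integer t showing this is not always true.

t = 3

We need the least positive integer t for which gcd(t, 7) = 1 but gcd(t, t + 15) > 1.
t = 1: gcd(1, 16) = 1.
t = 2: gcd(2, 17) = 1.
t = 3: gcd(3, 18) = 3.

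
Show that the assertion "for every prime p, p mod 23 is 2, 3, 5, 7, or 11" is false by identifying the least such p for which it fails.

Check each prime p in order until the claim fails.
p = 2: 2 mod 23 = 2.
p = 3: 3 mod 23 = 3.
p = 5: 5 mod 23 = 5.
p = 7: 7 mod 23 = 7.
p = 11: 11 mod 23 = 11.
p = 13: 13 mod 23 = 13 — not in {2, 3, 5, 7, 11}.
Thus p = 13 disproves the claim, and no smaller p works.

p = 13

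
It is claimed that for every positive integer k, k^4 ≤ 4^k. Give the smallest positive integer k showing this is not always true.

k = 3

A counterexample is any positive integer k such that k^4 > 4^k; we check each in order.
k = 1: k^4 = 1 and 4^k = 4, so 1 ≤ 4.
k = 2: k^4 = 16 and 4^k = 16, so 16 ≤ 16.
k = 3: k^4 = 81 and 4^k = 64, so 81 > 64.
Thus k = 3 disproves the claim, and no smaller k works.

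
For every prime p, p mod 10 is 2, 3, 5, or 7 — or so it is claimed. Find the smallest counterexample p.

The first 4 eligible values, up to p = 7, all satisfy the conclusion.
p = 11: 11 mod 10 = 1 — not in {2, 3, 5, 7}.
Hence p = 11 is a counterexample.

p = 11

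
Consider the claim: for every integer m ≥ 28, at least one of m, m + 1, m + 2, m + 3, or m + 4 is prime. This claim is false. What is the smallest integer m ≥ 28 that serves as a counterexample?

m = 32

A counterexample is any integer m ≥ 28 such that m, m + 1, m + 2, m + 3, m + 4 are all composite; we check each in order.
m = 28: 29 is prime.
m = 29: 29 is prime.
m = 30: 31 is prime.
m = 31: 31 is prime.
m = 32: 32 = 2 × 16; 33 = 3 × 11; 34 = 2 × 17; 35 = 5 × 7; 36 = 2 × 18 — all composite.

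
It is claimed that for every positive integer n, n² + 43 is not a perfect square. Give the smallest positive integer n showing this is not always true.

A counterexample is any positive integer n such that n² + 43 is a perfect square; we check each in order.
For n = 1, 2, 3, 4, …, 18, 19, 20 the conclusion holds.
n = 21: 21² + 43 = 484 = 22², a perfect square.

n = 21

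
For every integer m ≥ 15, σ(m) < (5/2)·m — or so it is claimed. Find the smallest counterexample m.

For m = 15, 16, 17, 18, 19, 20, 21, 22, 23 the conclusion holds.
m = 24: σ(24) = 60; 60 ≥ 60.

m = 24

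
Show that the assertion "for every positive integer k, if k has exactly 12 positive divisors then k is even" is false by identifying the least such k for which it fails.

Check each positive integer k in order until k has exactly 12 positive divisors but k is odd.
For k = 60, 72, 84, 90, …, 294, 306, 308 the conclusion holds.
k = 315: divisors of 315: 12 divisors; 315 is odd.

k = 315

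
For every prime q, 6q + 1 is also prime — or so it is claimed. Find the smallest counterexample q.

We need the least prime q for which 6q + 1 is not prime.
For q = 2, 3, 5, 7, 11, 13, 17 the conclusion holds.
q = 19: 6q + 1 = 115 = 5 × 23, not prime.
So q = 19 is the smallest counterexample.

q = 19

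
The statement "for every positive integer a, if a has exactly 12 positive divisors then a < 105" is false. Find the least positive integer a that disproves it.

A counterexample is any positive integer a such that a has exactly 12 positive divisors but the claim fails; we check each in order.
a = 60: τ(60) = 12; 60 < 105.
a = 72: τ(72) = 12; 72 < 105.
a = 84: τ(84) = 12; 84 < 105.
a = 90: τ(90) = 12; 90 < 105.
a = 96: τ(96) = 12; 96 < 105.
a = 108: τ(108) = 12; 108 ≥ 105.

a = 108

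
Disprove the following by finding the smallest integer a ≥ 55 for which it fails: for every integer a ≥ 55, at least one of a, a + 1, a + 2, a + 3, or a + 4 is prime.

a = 62

Check each integer a ≥ 55 in order until a, a + 1, a + 2, a + 3, a + 4 are all composite.
a = 55: 59 is prime.
a = 56: 59 is prime.
a = 57: 59 is prime.
a = 58: 59 is prime.
a = 59: 59 is prime.
a = 60: 61 is prime.
a = 61: 61 is prime.
a = 62: 62 = 2 × 31; 63 = 3 × 21; 64 = 2 × 32; 65 = 5 × 13; 66 = 2 × 33 — all composite.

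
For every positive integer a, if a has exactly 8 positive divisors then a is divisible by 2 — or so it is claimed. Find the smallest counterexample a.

a = 105

A counterexample is any positive integer a such that a has exactly 8 positive divisors but a is not divisible by 2; we check each in order.
For a = 24, 30, 40, 42, …, 88, 102, 104 the conclusion holds.
a = 105: τ(105) = 8; 105 mod 2 = 1.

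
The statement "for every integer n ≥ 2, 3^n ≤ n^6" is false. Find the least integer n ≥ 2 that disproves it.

A counterexample is any integer n ≥ 2 such that 3^n > n^6; we check each in order.
For n = 2, 3, 4, 5, …, 12, 13, 14 the conclusion holds.
n = 15: 3^n = 14348907 and n^6 = 11390625, so 14348907 > 11390625.

n = 15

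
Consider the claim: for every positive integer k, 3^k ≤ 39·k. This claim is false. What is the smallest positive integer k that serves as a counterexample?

k = 5

Check each positive integer k in order until 3^k > 39·k.
The first 4 eligible values, up to k = 4, all satisfy the conclusion.
k = 5: 3^k = 243 and 39·k = 195, so 243 > 195.
Hence k = 5 is a counterexample.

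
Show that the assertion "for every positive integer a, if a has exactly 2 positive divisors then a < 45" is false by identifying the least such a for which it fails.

A counterexample is any positive integer a such that a has exactly 2 positive divisors but the claim fails; we check each in order.
For a = 2, 3, 5, 7, …, 37, 41, 43 the conclusion holds.
a = 47: τ(47) = 2; 47 ≥ 45.

a = 47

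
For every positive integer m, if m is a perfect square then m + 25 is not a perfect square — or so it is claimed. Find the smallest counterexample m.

m = 144

Check each positive integer m in order until m is a perfect square but m + 25 is a perfect square.
The first 11 eligible values, up to m = 121, all satisfy the conclusion.
m = 144: 144 = 12² and 144 + 25 = 169 = 13².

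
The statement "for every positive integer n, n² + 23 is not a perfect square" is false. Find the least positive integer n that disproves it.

The first 10 eligible values, up to n = 10, all satisfy the conclusion.
n = 11: 11² + 23 = 144 = 12², a perfect square.
Hence n = 11 is a counterexample.

n = 11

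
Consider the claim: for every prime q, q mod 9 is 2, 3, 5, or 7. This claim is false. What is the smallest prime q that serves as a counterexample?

q = 13

Check each prime q in order until the claim fails.
For q = 2, 3, 5, 7, 11 the conclusion holds.
q = 13: 13 mod 9 = 4 — not in {2, 3, 5, 7}.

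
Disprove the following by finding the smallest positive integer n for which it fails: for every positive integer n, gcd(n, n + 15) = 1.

Check each positive integer n in order until gcd(n, n + 15) > 1.
For n = 1, 2 the conclusion holds.
n = 3: gcd(3, 18) = 3.
Hence n = 3 is a counterexample.

n = 3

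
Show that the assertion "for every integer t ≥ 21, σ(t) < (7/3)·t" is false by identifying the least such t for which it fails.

t = 24

We need the least integer t ≥ 21 for which the claim fails.
For t = 21, 22, 23 the conclusion holds.
t = 24: σ(24) = 60; 60 ≥ 56.
Hence t = 24 is a counterexample.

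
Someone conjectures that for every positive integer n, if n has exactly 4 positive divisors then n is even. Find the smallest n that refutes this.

A counterexample is any positive integer n such that n has exactly 4 positive divisors but n is odd; we check each in order.
For n = 6, 8, 10, 14 the conclusion holds.
n = 15: divisors of 15: 1, 3, 5, 15; 15 is odd.

n = 15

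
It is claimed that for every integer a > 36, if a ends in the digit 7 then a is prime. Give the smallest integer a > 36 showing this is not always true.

a = 57

A counterexample is any integer a > 36 such that a ends in the digit 7 but a is not prime; we check each in order.
a = 37: 37 ends in 7 and is prime.
a = 47: 47 ends in 7 and is prime.
a = 57: 57 ends in 7; 57 = 3 × 19, composite.
So a = 57 is the smallest counterexample.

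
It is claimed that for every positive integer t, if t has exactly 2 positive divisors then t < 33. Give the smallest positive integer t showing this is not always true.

t = 37

A counterexample is any positive integer t such that t has exactly 2 positive divisors but the claim fails; we check each in order.
For t = 2, 3, 5, 7, …, 23, 29, 31 the conclusion holds.
t = 37: τ(37) = 2; 37 ≥ 33.
Thus t = 37 disproves the claim, and no smaller t works.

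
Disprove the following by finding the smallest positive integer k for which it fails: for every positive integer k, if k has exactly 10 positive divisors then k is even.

k = 405

We need the least positive integer k for which k has exactly 10 positive divisors but k is odd.
The first 9 eligible values, up to k = 368, all satisfy the conclusion.
k = 405: divisors of 405: 10 divisors; 405 is odd.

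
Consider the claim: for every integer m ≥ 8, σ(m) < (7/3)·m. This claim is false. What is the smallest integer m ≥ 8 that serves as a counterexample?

For m = 8, 9, 10, 11 the conclusion holds.
m = 12: σ(12) = 28; 28 ≥ 28.
So m = 12 is the smallest counterexample.

m = 12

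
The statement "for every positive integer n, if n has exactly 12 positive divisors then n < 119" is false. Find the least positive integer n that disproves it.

We need the least positive integer n for which n has exactly 12 positive divisors but the claim fails.
For n = 60, 72, 84, 90, 96, 108 the conclusion holds.
n = 126: τ(126) = 12; 126 ≥ 119.
So n = 126 is the smallest counterexample.

n = 126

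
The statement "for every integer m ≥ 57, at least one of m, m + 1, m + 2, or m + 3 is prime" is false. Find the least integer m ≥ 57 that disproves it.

m = 62

We need the least integer m ≥ 57 for which m, m + 1, m + 2, m + 3 are all composite.
The first 5 eligible values, up to m = 61, all satisfy the conclusion.
m = 62: 62 = 2 × 31; 63 = 3 × 21; 64 = 2 × 32; 65 = 5 × 13 — all composite.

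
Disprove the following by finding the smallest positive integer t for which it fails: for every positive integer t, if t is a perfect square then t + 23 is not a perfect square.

A counterexample is any positive integer t such that t is a perfect square but t + 23 is a perfect square; we check each in order.
For t = 1, 4, 9, 16, 25, 36, 49, 64, 81, 100 the conclusion holds.
t = 121: 121 = 11² and 121 + 23 = 144 = 12².
So t = 121 is the smallest counterexample.

t = 121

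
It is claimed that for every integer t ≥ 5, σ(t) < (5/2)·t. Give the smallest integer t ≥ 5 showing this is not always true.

t = 24

We need the least integer t ≥ 5 for which the claim fails.
The first 19 eligible values, up to t = 23, all satisfy the conclusion.
t = 24: σ(24) = 60; 60 ≥ 60.
So t = 24 is the smallest counterexample.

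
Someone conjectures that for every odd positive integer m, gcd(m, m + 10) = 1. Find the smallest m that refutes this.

m = 5

We need the least odd positive integer m for which gcd(m, m + 10) > 1.
For m = 1, 3 the conclusion holds.
m = 5: gcd(5, 15) = 5.
So m = 5 is the smallest counterexample.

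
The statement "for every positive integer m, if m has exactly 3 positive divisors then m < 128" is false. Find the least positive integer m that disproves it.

m = 169

Check each positive integer m in order until m has exactly 3 positive divisors but the claim fails.
m = 4: τ(4) = 3; 4 < 128.
m = 9: τ(9) = 3; 9 < 128.
m = 25: τ(25) = 3; 25 < 128.
m = 49: τ(49) = 3; 49 < 128.
m = 121: τ(121) = 3; 121 < 128.
m = 169: τ(169) = 3; 169 ≥ 128.
Hence m = 169 is a counterexample.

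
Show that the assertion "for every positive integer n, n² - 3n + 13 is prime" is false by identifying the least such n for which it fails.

We need the least positive integer n for which n² - 3n + 13 is not prime.
For n = 1, 2, 3, 4, …, 9, 10, 11 the conclusion holds.
n = 12: n² - 3n + 13 = 121 = 11 × 11, composite.

n = 12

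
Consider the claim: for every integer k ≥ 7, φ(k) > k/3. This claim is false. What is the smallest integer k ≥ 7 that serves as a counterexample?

k = 12

The first 5 eligible values, up to k = 11, all satisfy the conclusion.
k = 12: φ(12) = 4 and 12/3 = 4, so φ(12) ≤ 12/3.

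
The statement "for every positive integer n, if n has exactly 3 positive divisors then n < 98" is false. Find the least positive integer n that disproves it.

n = 121

A counterexample is any positive integer n such that n has exactly 3 positive divisors but the claim fails; we check each in order.
The first 4 eligible values, up to n = 49, all satisfy the conclusion.
n = 121: τ(121) = 3; 121 ≥ 98.
Thus n = 121 disproves the claim, and no smaller n works.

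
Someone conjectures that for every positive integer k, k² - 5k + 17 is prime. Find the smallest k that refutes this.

k = 13

For k = 1, 2, 3, 4, …, 10, 11, 12 the conclusion holds.
k = 13: k² - 5k + 17 = 121 = 11 × 11, composite.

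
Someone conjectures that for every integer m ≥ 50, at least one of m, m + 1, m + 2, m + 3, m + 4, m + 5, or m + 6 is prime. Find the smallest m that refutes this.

m = 90

Check each integer m ≥ 50 in order until m, m + 1, m + 2, m + 3, m + 4, m + 5, m + 6 are all composite.
For m = 50, 51, 52, 53, …, 87, 88, 89 the conclusion holds.
m = 90: 90 = 2 × 45; 91 = 7 × 13; 92 = 2 × 46; 93 = 3 × 31; 94 = 2 × 47; 95 = 5 × 19; 96 = 2 × 48 — all composite.
So m = 90 is the smallest counterexample.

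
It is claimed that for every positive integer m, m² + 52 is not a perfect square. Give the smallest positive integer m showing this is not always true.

For m = 1, 2, 3, 4, …, 9, 10, 11 the conclusion holds.
m = 12: 12² + 52 = 196 = 14², a perfect square.

m = 12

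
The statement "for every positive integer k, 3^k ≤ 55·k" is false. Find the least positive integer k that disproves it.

We need the least positive integer k for which 3^k > 55·k.
The first 5 eligible values, up to k = 5, all satisfy the conclusion.
k = 6: 3^k = 729 and 55·k = 330, so 729 > 330.
Thus k = 6 disproves the claim, and no smaller k works.

k = 6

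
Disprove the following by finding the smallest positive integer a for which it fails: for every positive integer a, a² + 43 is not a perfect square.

a = 21

A counterexample is any positive integer a such that a² + 43 is a perfect square; we check each in order.
For a = 1, 2, 3, 4, …, 18, 19, 20 the conclusion holds.
a = 21: 21² + 43 = 484 = 22², a perfect square.
Hence a = 21 is a counterexample.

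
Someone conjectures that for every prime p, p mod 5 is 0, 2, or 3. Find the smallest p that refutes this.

We need the least prime p for which the claim fails.
The first 4 eligible values, up to p = 7, all satisfy the conclusion.
p = 11: 11 mod 5 = 1 — not in {0, 2, 3}.
So p = 11 is the smallest counterexample.

p = 11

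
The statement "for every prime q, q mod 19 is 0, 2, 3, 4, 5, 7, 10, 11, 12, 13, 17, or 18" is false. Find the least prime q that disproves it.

A counterexample is any prime q such that the claim fails; we check each in order.
The first 14 eligible values, up to q = 43, all satisfy the conclusion.
q = 47: 47 mod 19 = 9 — not in {0, 2, 3, 4, 5, 7, 10, 11, 12, 13, 17, 18}.

q = 47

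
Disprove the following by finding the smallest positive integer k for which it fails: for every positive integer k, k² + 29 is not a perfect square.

A counterexample is any positive integer k such that k² + 29 is a perfect square; we check each in order.
For k = 1, 2, 3, 4, …, 11, 12, 13 the conclusion holds.
k = 14: 14² + 29 = 225 = 15², a perfect square.

k = 14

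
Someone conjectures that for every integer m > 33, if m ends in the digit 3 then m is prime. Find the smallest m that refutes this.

m = 63

We need the least integer m > 33 for which m ends in the digit 3 but m is not prime.
m = 43: 43 ends in 3 and is prime.
m = 53: 53 ends in 3 and is prime.
m = 63: 63 ends in 3; 63 = 3 × 21, composite.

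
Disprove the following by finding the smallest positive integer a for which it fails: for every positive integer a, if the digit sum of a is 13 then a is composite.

For a = 49, 58 the conclusion holds.
a = 67: digit sum 13; 67 is prime, not composite.

a = 67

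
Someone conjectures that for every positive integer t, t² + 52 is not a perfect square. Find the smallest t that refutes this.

We need the least positive integer t for which t² + 52 is a perfect square.
The first 11 eligible values, up to t = 11, all satisfy the conclusion.
t = 12: 12² + 52 = 196 = 14², a perfect square.

t = 12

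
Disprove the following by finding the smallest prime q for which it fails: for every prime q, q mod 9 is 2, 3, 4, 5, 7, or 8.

q = 19

We need the least prime q for which the claim fails.
For q = 2, 3, 5, 7, 11, 13, 17 the conclusion holds.
q = 19: 19 mod 9 = 1 — not in {2, 3, 4, 5, 7, 8}.
Hence q = 19 is a counterexample.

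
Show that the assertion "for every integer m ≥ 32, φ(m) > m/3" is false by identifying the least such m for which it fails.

m = 36

We need the least integer m ≥ 32 for which the claim fails.
For m = 32, 33, 34, 35 the conclusion holds.
m = 36: φ(36) = 12 and 36/3 = 12, so φ(36) ≤ 36/3.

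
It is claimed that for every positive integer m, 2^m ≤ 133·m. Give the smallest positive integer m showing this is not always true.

For m = 1, 2, 3, 4, 5, 6, 7, 8, 9, 10 the conclusion holds.
m = 11: 2^m = 2048 and 133·m = 1463, so 2048 > 1463.
Thus m = 11 disproves the claim, and no smaller m works.

m = 11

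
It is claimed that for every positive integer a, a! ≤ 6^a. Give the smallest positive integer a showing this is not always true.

a = 14

We need the least positive integer a for which a! > 6^a.
For a = 1, 2, 3, 4, …, 11, 12, 13 the conclusion holds.
a = 14: a! = 87178291200 and 6^a = 78364164096, so 87178291200 > 78364164096.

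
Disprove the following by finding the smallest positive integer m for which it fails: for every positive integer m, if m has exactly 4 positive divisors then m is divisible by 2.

Check each positive integer m in order until m has exactly 4 positive divisors but m is not divisible by 2.
m = 6: τ(6) = 4; 6 mod 2 = 0.
m = 8: τ(8) = 4; 8 mod 2 = 0.
m = 10: τ(10) = 4; 10 mod 2 = 0.
m = 14: τ(14) = 4; 14 mod 2 = 0.
m = 15: τ(15) = 4; 15 mod 2 = 1.

m = 15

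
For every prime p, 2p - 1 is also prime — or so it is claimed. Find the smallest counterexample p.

p = 5

For p = 2, 3 the conclusion holds.
p = 5: 2p - 1 = 9 = 3 × 3, not prime.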